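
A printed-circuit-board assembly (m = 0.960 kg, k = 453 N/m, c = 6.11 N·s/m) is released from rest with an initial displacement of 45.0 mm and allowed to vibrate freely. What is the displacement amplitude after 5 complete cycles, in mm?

0.429 mm

ζ = c/(2√(km)) = 6.11/(2√(453 × 0.960)) = 6.11/41.71 = 0.1465.
Logarithmic decrement δ = 2πζ/√(1 − ζ²) = 2π × 0.1465/√(1 − 0.0215) = 0.9305.
After n cycles, x_n/x₀ = e^(−nδ), so x_5 = 45.0 × e^(−5 × 0.9305) = 45.0 × 0.009538 = 0.4292 mm.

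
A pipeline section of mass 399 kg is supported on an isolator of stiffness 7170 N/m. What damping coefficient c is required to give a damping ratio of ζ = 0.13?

c_c = 2√(k·m) = 2√(7170 × 399) = 3383 N·s/m.
c = ζ·c_c = 0.13 × 3383 = 439.8 N·s/m.

440 N·s/m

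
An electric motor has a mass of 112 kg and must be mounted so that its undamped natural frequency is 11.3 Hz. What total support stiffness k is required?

ω_n = 2πf_n = 2π × 11.3 = 71.00 rad/s.
k = m·ω_n² = 112 × 71.00² = 112 × 5041 = 564600 N/m.

565000 N/m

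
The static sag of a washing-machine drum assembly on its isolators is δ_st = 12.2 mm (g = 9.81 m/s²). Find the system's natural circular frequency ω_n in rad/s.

ω_n = √(g/δ_st) = √(9.81/0.0122) = √804.1 = 28.36 rad/s.

28.4 rad/s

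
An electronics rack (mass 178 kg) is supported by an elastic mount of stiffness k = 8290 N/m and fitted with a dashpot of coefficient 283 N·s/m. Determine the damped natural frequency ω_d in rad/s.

6.78 rad/s

ω_n = √(k/m) = √(8290/178) = 6.824 rad/s.
Critical damping c_c = 2√(k·m) = 2√(8290 × 178) = 2430 N·s/m, so ζ = c/c_c = 283/2430 = 0.1165.
ω_d = ω_n√(1 − ζ²) = 6.824 × √(1 − 0.0136) = 6.778 rad/s.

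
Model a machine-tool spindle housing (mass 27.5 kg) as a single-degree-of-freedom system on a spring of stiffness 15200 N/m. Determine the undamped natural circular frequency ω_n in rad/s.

23.5 rad/s

ω_n = √(k/m) = √(15200/27.5) = √552.7 = 23.51 rad/s.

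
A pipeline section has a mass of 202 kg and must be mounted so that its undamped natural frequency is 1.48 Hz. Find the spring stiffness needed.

ω_n = 2πf_n = 2π × 1.48 = 9.299 rad/s.
k = m·ω_n² = 202 × 9.299² = 202 × 86.47 = 17470 N/m.

17500 N/m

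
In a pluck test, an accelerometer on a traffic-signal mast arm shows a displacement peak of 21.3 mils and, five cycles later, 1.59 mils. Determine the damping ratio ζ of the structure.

Logarithmic decrement δ = (1/n)·ln(x₀/x_n) = (1/5)·ln(21.3/1.59) = (1/5)·ln(13.40) = 0.5190.
ζ = δ/√(4π² + δ²) = 0.5190/√(39.48 + 0.269) = 0.5190/6.305 = 0.08232.

0.0823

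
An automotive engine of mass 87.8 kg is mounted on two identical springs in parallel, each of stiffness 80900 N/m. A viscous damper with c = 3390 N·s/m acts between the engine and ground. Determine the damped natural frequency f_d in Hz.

Parallel springs add: k_eq = 2 × 80900 = 161800 N/m.
ω_n = √(k_eq/m) = √(161800/87.8) = 42.93 rad/s.
Critical damping c_c = 2√(k_eq·m) = 2√(161800 × 87.8) = 7538 N·s/m, so ζ = c/c_c = 3390/7538 = 0.4497.
ω_d = ω_n√(1 − ζ²) = 42.93 × √(1 − 0.202) = 38.34 rad/s.
f_d = ω_d/(2π) = 6.102 Hz.

6.10 Hz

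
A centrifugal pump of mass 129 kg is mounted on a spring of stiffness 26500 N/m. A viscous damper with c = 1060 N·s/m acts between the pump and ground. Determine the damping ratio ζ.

0.287

ω_n = √(k/m) = √(26500/129) = 14.33 rad/s.
Critical damping c_c = 2√(k·m) = 2√(26500 × 129) = 3698 N·s/m, so ζ = c/c_c = 1060/3698 = 0.2867.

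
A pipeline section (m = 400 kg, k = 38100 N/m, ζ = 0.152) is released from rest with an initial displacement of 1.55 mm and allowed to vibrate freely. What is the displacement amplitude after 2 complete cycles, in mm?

Logarithmic decrement δ = 2πζ/√(1 − ζ²) = 2π × 0.1520/√(1 − 0.0231) = 0.9663.
After n cycles, x_n/x₀ = e^(−nδ), so x_2 = 1.55 × e^(−2 × 0.9663) = 1.55 × 0.1448 = 0.2244 mm.

0.224 mm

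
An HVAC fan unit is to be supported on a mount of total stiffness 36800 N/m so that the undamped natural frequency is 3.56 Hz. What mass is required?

ω_n = 2πf_n = 2π × 3.56 = 22.37 rad/s.
m = k/ω_n² = 36800/22.37² = 36800/500.3 = 73.55 kg.

73.6 kg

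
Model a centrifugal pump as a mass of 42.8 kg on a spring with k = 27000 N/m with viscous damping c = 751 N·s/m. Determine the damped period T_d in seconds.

ω_n = √(k/m) = √(27000/42.8) = 25.12 rad/s.
Critical damping c_c = 2√(k·m) = 2√(27000 × 42.8) = 2150 N·s/m, so ζ = c/c_c = 751/2150 = 0.3493.
ω_d = ω_n√(1 − ζ²) = 25.12 × √(1 − 0.122) = 23.53 rad/s.
T_d = 2π/ω_d = 0.2670 s.

0.267 s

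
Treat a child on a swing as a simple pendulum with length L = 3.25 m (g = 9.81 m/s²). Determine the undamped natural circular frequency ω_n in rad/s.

1.74 rad/s

For a simple pendulum ω_n = √(g/L) = √(9.81/3.25) = √3.018 = 1.737 rad/s.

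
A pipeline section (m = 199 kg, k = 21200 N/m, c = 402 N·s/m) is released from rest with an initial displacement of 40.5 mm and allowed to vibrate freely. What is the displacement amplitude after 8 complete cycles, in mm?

ζ = c/(2√(km)) = 402/(2√(21200 × 199)) = 402/4108 = 0.09786.
Logarithmic decrement δ = 2πζ/√(1 − ζ²) = 2π × 0.09786/√(1 − 0.00958) = 0.6178.
After n cycles, x_n/x₀ = e^(−nδ), so x_8 = 40.5 × e^(−8 × 0.6178) = 40.5 × 0.007136 = 0.2890 mm.

0.289 mm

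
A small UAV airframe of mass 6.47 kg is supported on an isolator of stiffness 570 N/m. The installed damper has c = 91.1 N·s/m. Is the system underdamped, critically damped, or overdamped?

underdamped

c_c = 2√(k·m) = 121.5 N·s/m; ζ = c/c_c = 91.1/121.5 = 0.750.
Since ζ < 1 the system is underdamped.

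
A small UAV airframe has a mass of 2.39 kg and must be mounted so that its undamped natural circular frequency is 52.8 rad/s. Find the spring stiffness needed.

k = m·ω_n² = 2.39 × 52.80² = 2.39 × 2788 = 6663 N/m.

6660 N/m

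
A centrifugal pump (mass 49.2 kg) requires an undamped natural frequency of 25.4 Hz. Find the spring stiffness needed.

1250000 N/m

ω_n = 2πf_n = 2π × 25.4 = 159.6 rad/s.
k = m·ω_n² = 49.2 × 159.6² = 49.2 × 25470 = 1253000 N/m.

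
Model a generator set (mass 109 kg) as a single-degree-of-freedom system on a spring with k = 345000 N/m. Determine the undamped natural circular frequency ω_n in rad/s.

ω_n = √(k/m) = √(345000/109) = √3165 = 56.26 rad/s.

56.3 rad/s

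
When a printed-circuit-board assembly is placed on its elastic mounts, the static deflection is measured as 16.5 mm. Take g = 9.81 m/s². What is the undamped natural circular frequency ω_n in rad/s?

ω_n = √(g/δ_st) = √(9.81/0.0165) = √594.5 = 24.38 rad/s.

24.4 rad/s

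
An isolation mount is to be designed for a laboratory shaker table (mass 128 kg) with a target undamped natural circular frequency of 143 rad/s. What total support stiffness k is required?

2620000 N/m

k = m·ω_n² = 128 × 143.0² = 128 × 20450 = 2617000 N/m.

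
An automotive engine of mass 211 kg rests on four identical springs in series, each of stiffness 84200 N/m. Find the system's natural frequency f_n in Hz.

Series springs: 1/k_eq = 4/84200, so k_eq = 84200/4 = 21050 N/m.
ω_n = √(k_eq/m) = √(21050/211) = √99.76 = 9.988 rad/s.
f_n = ω_n/(2π) = 9.988/6.283 = 1.590 Hz.

1.59 Hz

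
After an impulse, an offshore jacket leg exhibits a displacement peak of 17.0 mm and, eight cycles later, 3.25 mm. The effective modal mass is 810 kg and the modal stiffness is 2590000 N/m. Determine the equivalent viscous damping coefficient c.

3010 N·s/m

Logarithmic decrement δ = (1/n)·ln(x₀/x_n) = (1/8)·ln(17.0/3.25) = (1/8)·ln(5.231) = 0.2068.
ζ = δ/√(4π² + δ²) = 0.2068/√(39.48 + 0.0428) = 0.2068/6.287 = 0.03290.
c = ζ · 2√(km) = 0.03290 × 2√(2590000 × 810) = 0.03290 × 91610 = 3014 N·s/m.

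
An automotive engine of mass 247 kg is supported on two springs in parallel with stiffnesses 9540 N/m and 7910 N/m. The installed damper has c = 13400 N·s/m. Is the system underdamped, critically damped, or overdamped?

overdamped

Parallel springs add: k_eq = 9540 + 7910 = 17450 N/m.
c_c = 2√(k_eq·m) = 4152 N·s/m; ζ = c/c_c = 13400/4152 = 3.23.
Since ζ > 1 the system is overdamped.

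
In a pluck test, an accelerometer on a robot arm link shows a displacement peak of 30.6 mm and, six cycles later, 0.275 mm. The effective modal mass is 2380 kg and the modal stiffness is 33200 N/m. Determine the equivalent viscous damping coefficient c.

2200 N·s/m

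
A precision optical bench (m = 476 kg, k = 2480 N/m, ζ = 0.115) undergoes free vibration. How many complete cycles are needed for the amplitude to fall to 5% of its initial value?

5 cycles

Logarithmic decrement δ = 2πζ/√(1 − ζ²) = 2π × 0.1150/√(1 − 0.0132) = 0.7274.
x_n/x₀ = e^(−nδ) ≤ 0.05; take ln: n ≥ ln(1/0.05)/δ = 2.996/0.7274 = 4.118.
So 5 complete cycles are required.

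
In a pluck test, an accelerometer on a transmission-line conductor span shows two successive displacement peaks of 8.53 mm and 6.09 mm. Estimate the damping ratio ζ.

0.0535

Logarithmic decrement δ = (1/n)·ln(x₀/x_n) = (1/1)·ln(8.53/6.09) = (1/1)·ln(1.401) = 0.3369.
ζ = δ/√(4π² + δ²) = 0.3369/√(39.48 + 0.114) = 0.3369/6.292 = 0.05355.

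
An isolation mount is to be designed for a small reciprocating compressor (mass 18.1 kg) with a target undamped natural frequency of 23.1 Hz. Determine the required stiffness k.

381000 N/m

ω_n = 2πf_n = 2π × 23.1 = 145.1 rad/s.
k = m·ω_n² = 18.1 × 145.1² = 18.1 × 21070 = 381300 N/m.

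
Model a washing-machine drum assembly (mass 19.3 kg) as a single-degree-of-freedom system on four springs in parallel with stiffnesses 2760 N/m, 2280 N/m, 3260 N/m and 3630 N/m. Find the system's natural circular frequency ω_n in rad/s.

24.9 rad/s

Parallel springs add: k_eq = 2760 + 2280 + 3260 + 3630 = 11930 N/m.
ω_n = √(k_eq/m) = √(11930/19.3) = √618.1 = 24.86 rad/s.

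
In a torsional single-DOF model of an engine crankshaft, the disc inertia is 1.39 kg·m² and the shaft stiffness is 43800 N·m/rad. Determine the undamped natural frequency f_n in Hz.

28.3 Hz

ω_n = √(k_t/J) = √(43800/1.39) = √31510 = 177.5 rad/s.
f_n = ω_n/(2π) = 177.5/6.283 = 28.25 Hz.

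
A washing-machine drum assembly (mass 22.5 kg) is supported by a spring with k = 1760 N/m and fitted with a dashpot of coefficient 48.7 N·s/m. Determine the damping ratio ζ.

ω_n = √(k/m) = √(1760/22.5) = 8.844 rad/s.
Critical damping c_c = 2√(k·m) = 2√(1760 × 22.5) = 398.0 N·s/m, so ζ = c/c_c = 48.7/398.0 = 0.1224.

0.122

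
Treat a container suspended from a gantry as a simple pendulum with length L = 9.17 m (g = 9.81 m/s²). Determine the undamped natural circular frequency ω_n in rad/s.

1.03 rad/s

For a simple pendulum ω_n = √(g/L) = √(9.81/9.17) = √1.070 = 1.034 rad/s.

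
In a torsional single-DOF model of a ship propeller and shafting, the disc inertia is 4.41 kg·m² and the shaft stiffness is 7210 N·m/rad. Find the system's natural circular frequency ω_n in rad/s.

40.4 rad/s

ω_n = √(k_t/J) = √(7210/4.41) = √1635 = 40.43 rad/s.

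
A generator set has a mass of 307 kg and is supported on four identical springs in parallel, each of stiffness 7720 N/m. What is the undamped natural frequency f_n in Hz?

1.60 Hz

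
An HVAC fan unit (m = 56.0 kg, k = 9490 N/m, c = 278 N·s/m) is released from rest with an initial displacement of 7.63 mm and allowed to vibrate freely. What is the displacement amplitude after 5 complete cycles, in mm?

ζ = c/(2√(km)) = 278/(2√(9490 × 56.0)) = 278/1458 = 0.1907.
Logarithmic decrement δ = 2πζ/√(1 − ζ²) = 2π × 0.1907/√(1 − 0.0364) = 1.220.
After n cycles, x_n/x₀ = e^(−nδ), so x_5 = 7.63 × e^(−5 × 1.220) = 7.63 × 0.002238 = 0.01708 mm.

0.0171 mm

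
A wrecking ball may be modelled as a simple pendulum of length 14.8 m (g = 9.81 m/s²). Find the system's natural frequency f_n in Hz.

For a simple pendulum ω_n = √(g/L) = √(9.81/14.8) = √0.6628 = 0.8141 rad/s.
f_n = ω_n/(2π) = 0.8141/6.283 = 0.1296 Hz.

0.130 Hz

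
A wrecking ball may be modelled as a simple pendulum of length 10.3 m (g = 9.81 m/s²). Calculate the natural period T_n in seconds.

6.44 s

For a simple pendulum ω_n = √(g/L) = √(9.81/10.3) = √0.9524 = 0.9759 rad/s.
T_n = 2π/ω_n = 6.283/0.9759 = 6.438 s.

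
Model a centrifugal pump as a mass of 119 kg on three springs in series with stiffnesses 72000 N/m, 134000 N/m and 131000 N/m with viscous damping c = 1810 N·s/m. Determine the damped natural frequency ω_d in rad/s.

15.2 rad/s

Series springs: 1/k_eq = 1/72000 + 1/134000 + 1/131000 = 2.899×10^-5, so k_eq = 34500 N/m.
ω_n = √(k_eq/m) = √(34500/119) = 17.03 rad/s.
Critical damping c_c = 2√(k_eq·m) = 2√(34500 × 119) = 4052 N·s/m, so ζ = c/c_c = 1810/4052 = 0.4466.
ω_d = ω_n√(1 − ζ²) = 17.03 × √(1 − 0.199) = 15.23 rad/s.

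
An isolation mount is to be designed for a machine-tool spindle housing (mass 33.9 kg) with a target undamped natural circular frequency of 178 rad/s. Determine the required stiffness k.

1070000 N/m

k = m·ω_n² = 33.9 × 178.0² = 33.9 × 31680 = 1074000 N/m.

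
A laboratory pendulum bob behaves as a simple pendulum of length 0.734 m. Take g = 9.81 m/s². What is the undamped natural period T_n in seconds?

1.72 s

For a simple pendulum ω_n = √(g/L) = √(9.81/0.734) = √13.37 = 3.656 rad/s.
T_n = 2π/ω_n = 6.283/3.656 = 1.719 s.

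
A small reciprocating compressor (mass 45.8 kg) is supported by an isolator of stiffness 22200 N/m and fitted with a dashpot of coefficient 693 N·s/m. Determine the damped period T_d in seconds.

0.304 s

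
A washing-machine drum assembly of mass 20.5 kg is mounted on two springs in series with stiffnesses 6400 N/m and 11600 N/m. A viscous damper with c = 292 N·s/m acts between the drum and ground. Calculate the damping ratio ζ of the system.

0.502

Series springs: 1/k_eq = 1/6400 + 1/11600 = 0.0002425, so k_eq = 4124 N/m.
ω_n = √(k_eq/m) = √(4124/20.5) = 14.18 rad/s.
Critical damping c_c = 2√(k_eq·m) = 2√(4124 × 20.5) = 581.6 N·s/m, so ζ = c/c_c = 292/581.6 = 0.5021.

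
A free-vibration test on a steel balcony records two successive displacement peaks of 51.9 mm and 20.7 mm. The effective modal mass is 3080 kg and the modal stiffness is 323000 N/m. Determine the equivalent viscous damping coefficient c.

9130 N·s/m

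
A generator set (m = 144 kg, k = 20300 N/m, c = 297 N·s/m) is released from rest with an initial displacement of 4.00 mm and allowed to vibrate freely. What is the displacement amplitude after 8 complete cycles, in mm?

ζ = c/(2√(km)) = 297/(2√(20300 × 144)) = 297/3419 = 0.08686.
Logarithmic decrement δ = 2πζ/√(1 − ζ²) = 2π × 0.08686/√(1 − 0.00754) = 0.5478.
After n cycles, x_n/x₀ = e^(−nδ), so x_8 = 4.00 × e^(−8 × 0.5478) = 4.00 × 0.01250 = 0.04998 mm.

0.0500 mm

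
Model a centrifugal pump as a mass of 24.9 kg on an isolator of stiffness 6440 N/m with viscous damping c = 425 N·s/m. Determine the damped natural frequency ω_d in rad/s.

ω_n = √(k/m) = √(6440/24.9) = 16.08 rad/s.
Critical damping c_c = 2√(k·m) = 2√(6440 × 24.9) = 800.9 N·s/m, so ζ = c/c_c = 425/800.9 = 0.5307.
ω_d = ω_n√(1 − ζ²) = 16.08 × √(1 − 0.282) = 13.63 rad/s.

13.6 rad/s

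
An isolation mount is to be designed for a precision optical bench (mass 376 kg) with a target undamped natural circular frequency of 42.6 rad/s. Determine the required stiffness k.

k = m·ω_n² = 376 × 42.60² = 376 × 1815 = 682300 N/m.

682000 N/m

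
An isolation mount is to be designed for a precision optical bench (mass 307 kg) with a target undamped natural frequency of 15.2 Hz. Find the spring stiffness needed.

2800000 N/m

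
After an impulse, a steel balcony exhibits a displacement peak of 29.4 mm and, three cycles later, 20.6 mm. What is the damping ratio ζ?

0.0189

Logarithmic decrement δ = (1/n)·ln(x₀/x_n) = (1/3)·ln(29.4/20.6) = (1/3)·ln(1.427) = 0.1186.
ζ = δ/√(4π² + δ²) = 0.1186/√(39.48 + 0.0141) = 0.1186/6.284 = 0.01887.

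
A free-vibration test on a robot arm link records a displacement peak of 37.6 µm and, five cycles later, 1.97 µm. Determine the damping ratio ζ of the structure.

Logarithmic decrement δ = (1/n)·ln(x₀/x_n) = (1/5)·ln(37.6/1.97) = (1/5)·ln(19.09) = 0.5898.
ζ = δ/√(4π² + δ²) = 0.5898/√(39.48 + 0.348) = 0.5898/6.311 = 0.09346.

0.0935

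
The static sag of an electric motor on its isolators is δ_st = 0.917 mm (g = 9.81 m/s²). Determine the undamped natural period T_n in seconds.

0.0607 s

ω_n = √(g/δ_st) = √(9.81/0.000917) = √10700 = 103.4 rad/s.
T_n = 2π/ω_n = 6.283/103.4 = 0.06075 s.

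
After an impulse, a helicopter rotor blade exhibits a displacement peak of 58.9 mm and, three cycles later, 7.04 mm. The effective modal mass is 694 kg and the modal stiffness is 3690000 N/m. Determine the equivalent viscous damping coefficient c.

Logarithmic decrement δ = (1/n)·ln(x₀/x_n) = (1/3)·ln(58.9/7.04) = (1/3)·ln(8.366) = 0.7081.
ζ = δ/√(4π² + δ²) = 0.7081/√(39.48 + 0.501) = 0.7081/6.323 = 0.1120.
c = ζ · 2√(km) = 0.1120 × 2√(3690000 × 694) = 0.1120 × 101200 = 11330 N·s/m.

11300 N·s/m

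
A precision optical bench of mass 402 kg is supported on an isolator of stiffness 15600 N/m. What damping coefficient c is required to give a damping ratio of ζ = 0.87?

c_c = 2√(k·m) = 2√(15600 × 402) = 5008 N·s/m.
c = ζ·c_c = 0.87 × 5008 = 4357 N·s/m.

4360 N·s/m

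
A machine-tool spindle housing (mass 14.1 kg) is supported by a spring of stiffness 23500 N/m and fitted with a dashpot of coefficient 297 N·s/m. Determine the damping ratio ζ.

0.258

ω_n = √(k/m) = √(23500/14.1) = 40.82 rad/s.
Critical damping c_c = 2√(k·m) = 2√(23500 × 14.1) = 1151 N·s/m, so ζ = c/c_c = 297/1151 = 0.2580.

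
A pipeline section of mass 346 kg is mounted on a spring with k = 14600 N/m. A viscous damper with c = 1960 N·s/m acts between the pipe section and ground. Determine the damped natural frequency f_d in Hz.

ω_n = √(k/m) = √(14600/346) = 6.496 rad/s.
Critical damping c_c = 2√(k·m) = 2√(14600 × 346) = 4495 N·s/m, so ζ = c/c_c = 1960/4495 = 0.4360.
ω_d = ω_n√(1 − ζ²) = 6.496 × √(1 − 0.190) = 5.846 rad/s.
f_d = ω_d/(2π) = 0.9304 Hz.

0.930 Hz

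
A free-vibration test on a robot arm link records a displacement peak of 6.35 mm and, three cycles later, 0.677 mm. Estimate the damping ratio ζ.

Logarithmic decrement δ = (1/n)·ln(x₀/x_n) = (1/3)·ln(6.35/0.677) = (1/3)·ln(9.380) = 0.7462.
ζ = δ/√(4π² + δ²) = 0.7462/√(39.48 + 0.557) = 0.7462/6.327 = 0.1179.

0.118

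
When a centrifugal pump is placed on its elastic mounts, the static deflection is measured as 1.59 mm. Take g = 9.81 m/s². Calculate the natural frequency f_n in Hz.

12.5 Hz

ω_n = √(g/δ_st) = √(9.81/0.00159) = √6170 = 78.55 rad/s.
f_n = ω_n/(2π) = 78.55/6.283 = 12.50 Hz.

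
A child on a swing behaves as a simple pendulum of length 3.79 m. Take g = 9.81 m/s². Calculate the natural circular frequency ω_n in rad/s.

For a simple pendulum ω_n = √(g/L) = √(9.81/3.79) = √2.588 = 1.609 rad/s.

1.61 rad/s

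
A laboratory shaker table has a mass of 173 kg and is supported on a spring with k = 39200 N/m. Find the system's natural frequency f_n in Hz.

2.40 Hz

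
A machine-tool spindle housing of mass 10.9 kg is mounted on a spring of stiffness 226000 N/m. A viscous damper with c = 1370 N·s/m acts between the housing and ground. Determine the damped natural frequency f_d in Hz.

ω_n = √(k/m) = √(226000/10.9) = 144.0 rad/s.
Critical damping c_c = 2√(k·m) = 2√(226000 × 10.9) = 3139 N·s/m, so ζ = c/c_c = 1370/3139 = 0.4364.
ω_d = ω_n√(1 − ζ²) = 144.0 × √(1 − 0.190) = 129.6 rad/s.
f_d = ω_d/(2π) = 20.62 Hz.

20.6 Hz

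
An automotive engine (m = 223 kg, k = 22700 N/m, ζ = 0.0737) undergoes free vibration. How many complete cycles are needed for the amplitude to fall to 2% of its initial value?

Logarithmic decrement δ = 2πζ/√(1 − ζ²) = 2π × 0.07370/√(1 − 0.00543) = 0.4643.
x_n/x₀ = e^(−nδ) ≤ 0.02; take ln: n ≥ ln(1/0.02)/δ = 3.912/0.4643 = 8.425.
So 9 complete cycles are required.

9 cycles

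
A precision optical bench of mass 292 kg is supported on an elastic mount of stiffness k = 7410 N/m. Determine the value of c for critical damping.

2940 N·s/m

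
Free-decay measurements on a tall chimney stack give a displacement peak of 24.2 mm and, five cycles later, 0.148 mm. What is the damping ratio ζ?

Logarithmic decrement δ = (1/n)·ln(x₀/x_n) = (1/5)·ln(24.2/0.148) = (1/5)·ln(163.5) = 1.019.
ζ = δ/√(4π² + δ²) = 1.019/√(39.48 + 1.04) = 1.019/6.365 = 0.1601.

0.160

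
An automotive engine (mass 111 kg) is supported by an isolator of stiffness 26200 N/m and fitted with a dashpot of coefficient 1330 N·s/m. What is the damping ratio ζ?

0.390

ω_n = √(k/m) = √(26200/111) = 15.36 rad/s.
Critical damping c_c = 2√(k·m) = 2√(26200 × 111) = 3411 N·s/m, so ζ = c/c_c = 1330/3411 = 0.3900.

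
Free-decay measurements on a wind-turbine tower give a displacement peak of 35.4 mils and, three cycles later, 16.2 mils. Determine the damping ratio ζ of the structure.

0.0414

Logarithmic decrement δ = (1/n)·ln(x₀/x_n) = (1/3)·ln(35.4/16.2) = (1/3)·ln(2.185) = 0.2606.
ζ = δ/√(4π² + δ²) = 0.2606/√(39.48 + 0.0679) = 0.2606/6.289 = 0.04143.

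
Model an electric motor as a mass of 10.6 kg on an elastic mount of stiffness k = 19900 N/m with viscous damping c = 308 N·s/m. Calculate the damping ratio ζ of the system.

0.335

ω_n = √(k/m) = √(19900/10.6) = 43.33 rad/s.
Critical damping c_c = 2√(k·m) = 2√(19900 × 10.6) = 918.6 N·s/m, so ζ = c/c_c = 308/918.6 = 0.3353.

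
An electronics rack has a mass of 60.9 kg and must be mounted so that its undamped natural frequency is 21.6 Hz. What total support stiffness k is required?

ω_n = 2πf_n = 2π × 21.6 = 135.7 rad/s.
k = m·ω_n² = 60.9 × 135.7² = 60.9 × 18420 = 1122000 N/m.

1120000 N/m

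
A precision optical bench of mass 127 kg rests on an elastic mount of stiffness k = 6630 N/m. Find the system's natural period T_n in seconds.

0.870 s

ω_n = √(k/m) = √(6630/127) = √52.20 = 7.225 rad/s.
T_n = 2π/ω_n = 6.283/7.225 = 0.8696 s.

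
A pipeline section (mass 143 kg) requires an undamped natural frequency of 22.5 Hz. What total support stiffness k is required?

2860000 N/m

ω_n = 2πf_n = 2π × 22.5 = 141.4 rad/s.
k = m·ω_n² = 143 × 141.4² = 143 × 19990 = 2858000 N/m.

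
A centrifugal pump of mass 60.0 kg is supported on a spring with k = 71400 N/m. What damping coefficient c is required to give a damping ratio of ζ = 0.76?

3150 N·s/m

c_c = 2√(k·m) = 2√(71400 × 60.0) = 4140 N·s/m.
c = ζ·c_c = 0.76 × 4140 = 3146 N·s/m.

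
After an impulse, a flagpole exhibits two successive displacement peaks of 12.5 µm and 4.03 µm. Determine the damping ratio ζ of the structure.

0.177

Logarithmic decrement δ = (1/n)·ln(x₀/x_n) = (1/1)·ln(12.5/4.03) = (1/1)·ln(3.102) = 1.132.
ζ = δ/√(4π² + δ²) = 1.132/√(39.48 + 1.28) = 1.132/6.384 = 0.1773.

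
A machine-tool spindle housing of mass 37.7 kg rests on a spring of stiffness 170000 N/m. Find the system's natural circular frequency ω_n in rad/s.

ω_n = √(k/m) = √(170000/37.7) = √4509 = 67.15 rad/s.

67.2 rad/s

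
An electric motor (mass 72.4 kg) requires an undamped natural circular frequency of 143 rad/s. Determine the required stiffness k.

k = m·ω_n² = 72.4 × 143.0² = 72.4 × 20450 = 1481000 N/m.

1480000 N/m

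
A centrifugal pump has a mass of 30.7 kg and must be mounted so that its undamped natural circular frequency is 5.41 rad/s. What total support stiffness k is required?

899 N/m

k = m·ω_n² = 30.7 × 5.410² = 30.7 × 29.27 = 898.5 N/m.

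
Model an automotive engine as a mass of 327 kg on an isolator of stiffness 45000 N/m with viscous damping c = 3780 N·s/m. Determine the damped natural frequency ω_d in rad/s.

10.2 rad/s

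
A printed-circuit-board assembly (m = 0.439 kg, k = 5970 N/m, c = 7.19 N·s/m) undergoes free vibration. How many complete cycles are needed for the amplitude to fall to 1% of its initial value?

ζ = c/(2√(km)) = 7.19/(2√(5970 × 0.439)) = 7.19/102.4 = 0.07022.
Logarithmic decrement δ = 2πζ/√(1 − ζ²) = 2π × 0.07022/√(1 − 0.00493) = 0.4423.
x_n/x₀ = e^(−nδ) ≤ 0.01; take ln: n ≥ ln(1/0.01)/δ = 4.605/0.4423 = 10.41.
So 11 complete cycles are required.

11 cycles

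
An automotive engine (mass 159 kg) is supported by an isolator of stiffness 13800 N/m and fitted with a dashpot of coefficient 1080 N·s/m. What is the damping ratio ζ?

ω_n = √(k/m) = √(13800/159) = 9.316 rad/s.
Critical damping c_c = 2√(k·m) = 2√(13800 × 159) = 2963 N·s/m, so ζ = c/c_c = 1080/2963 = 0.3645.

0.365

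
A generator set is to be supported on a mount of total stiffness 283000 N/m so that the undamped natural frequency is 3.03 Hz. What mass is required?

781 kg

ω_n = 2πf_n = 2π × 3.03 = 19.04 rad/s.
m = k/ω_n² = 283000/19.04² = 283000/362.4 = 780.8 kg.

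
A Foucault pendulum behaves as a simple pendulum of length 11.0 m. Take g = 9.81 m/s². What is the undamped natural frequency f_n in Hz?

For a simple pendulum ω_n = √(g/L) = √(9.81/11.0) = √0.8918 = 0.9444 rad/s.
f_n = ω_n/(2π) = 0.9444/6.283 = 0.1503 Hz.

0.150 Hz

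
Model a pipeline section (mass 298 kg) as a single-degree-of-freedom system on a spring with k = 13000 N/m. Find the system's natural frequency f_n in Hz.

ω_n = √(k/m) = √(13000/298) = √43.62 = 6.605 rad/s.
f_n = ω_n/(2π) = 6.605/6.283 = 1.051 Hz.

1.05 Hz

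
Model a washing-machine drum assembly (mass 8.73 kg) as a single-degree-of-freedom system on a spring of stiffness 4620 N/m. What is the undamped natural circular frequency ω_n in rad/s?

23.0 rad/s

ω_n = √(k/m) = √(4620/8.73) = √529.2 = 23.00 rad/s.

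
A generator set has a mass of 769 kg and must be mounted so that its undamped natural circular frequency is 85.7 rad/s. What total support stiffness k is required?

5650000 N/m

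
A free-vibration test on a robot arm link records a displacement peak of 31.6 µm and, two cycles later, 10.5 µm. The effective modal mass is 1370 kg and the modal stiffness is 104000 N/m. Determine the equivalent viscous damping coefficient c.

Logarithmic decrement δ = (1/n)·ln(x₀/x_n) = (1/2)·ln(31.6/10.5) = (1/2)·ln(3.010) = 0.5509.
ζ = δ/√(4π² + δ²) = 0.5509/√(39.48 + 0.303) = 0.5509/6.307 = 0.08734.
c = ζ · 2√(km) = 0.08734 × 2√(104000 × 1370) = 0.08734 × 23870 = 2085 N·s/m.

2090 N·s/m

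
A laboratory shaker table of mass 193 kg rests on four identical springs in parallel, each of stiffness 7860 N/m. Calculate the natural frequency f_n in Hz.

2.03 Hz

Parallel springs add: k_eq = 4 × 7860 = 31440 N/m.
ω_n = √(k_eq/m) = √(31440/193) = √162.9 = 12.76 rad/s.
f_n = ω_n/(2π) = 12.76/6.283 = 2.031 Hz.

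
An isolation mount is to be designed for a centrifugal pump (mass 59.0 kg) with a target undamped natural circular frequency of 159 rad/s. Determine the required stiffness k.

1490000 N/m

k = m·ω_n² = 59.0 × 159.0² = 59.0 × 25280 = 1492000 N/m.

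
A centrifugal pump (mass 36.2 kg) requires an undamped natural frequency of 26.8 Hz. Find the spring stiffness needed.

ω_n = 2πf_n = 2π × 26.8 = 168.4 rad/s.
k = m·ω_n² = 36.2 × 168.4² = 36.2 × 28350 = 1026000 N/m.

1030000 N/m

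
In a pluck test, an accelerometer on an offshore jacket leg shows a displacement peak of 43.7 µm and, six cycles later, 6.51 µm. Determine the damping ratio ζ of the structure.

Logarithmic decrement δ = (1/n)·ln(x₀/x_n) = (1/6)·ln(43.7/6.51) = (1/6)·ln(6.713) = 0.3173.
ζ = δ/√(4π² + δ²) = 0.3173/√(39.48 + 0.101) = 0.3173/6.291 = 0.05044.

0.0504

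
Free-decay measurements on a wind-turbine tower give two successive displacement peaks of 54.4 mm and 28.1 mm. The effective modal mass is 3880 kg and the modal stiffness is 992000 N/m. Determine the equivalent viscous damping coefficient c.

13000 N·s/m

Logarithmic decrement δ = (1/n)·ln(x₀/x_n) = (1/1)·ln(54.4/28.1) = (1/1)·ln(1.936) = 0.6606.
ζ = δ/√(4π² + δ²) = 0.6606/√(39.48 + 0.436) = 0.6606/6.318 = 0.1046.
c = ζ · 2√(km) = 0.1046 × 2√(992000 × 3880) = 0.1046 × 124100 = 12970 N·s/m.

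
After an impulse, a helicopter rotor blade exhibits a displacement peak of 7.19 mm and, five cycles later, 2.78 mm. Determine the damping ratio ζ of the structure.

0.0302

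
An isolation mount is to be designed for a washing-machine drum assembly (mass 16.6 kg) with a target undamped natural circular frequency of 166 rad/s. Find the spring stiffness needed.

457000 N/m

k = m·ω_n² = 16.6 × 166.0² = 16.6 × 27560 = 457400 N/m.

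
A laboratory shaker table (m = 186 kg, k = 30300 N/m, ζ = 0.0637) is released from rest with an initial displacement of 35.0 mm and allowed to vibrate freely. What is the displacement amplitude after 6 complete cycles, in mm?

3.16 mm

Logarithmic decrement δ = 2πζ/√(1 − ζ²) = 2π × 0.06370/√(1 − 0.00406) = 0.4011.
After n cycles, x_n/x₀ = e^(−nδ), so x_6 = 35.0 × e^(−6 × 0.4011) = 35.0 × 0.09015 = 3.155 mm.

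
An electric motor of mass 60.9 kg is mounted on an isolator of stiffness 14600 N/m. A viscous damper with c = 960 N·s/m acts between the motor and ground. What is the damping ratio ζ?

ω_n = √(k/m) = √(14600/60.9) = 15.48 rad/s.
Critical damping c_c = 2√(k·m) = 2√(14600 × 60.9) = 1886 N·s/m, so ζ = c/c_c = 960/1886 = 0.5090.

0.509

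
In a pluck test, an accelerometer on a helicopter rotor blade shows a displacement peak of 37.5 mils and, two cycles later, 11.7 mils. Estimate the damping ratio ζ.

0.0923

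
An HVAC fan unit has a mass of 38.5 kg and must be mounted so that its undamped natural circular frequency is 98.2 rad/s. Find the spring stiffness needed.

371000 N/m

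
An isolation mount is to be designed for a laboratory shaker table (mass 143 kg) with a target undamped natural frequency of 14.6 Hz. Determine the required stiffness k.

ω_n = 2πf_n = 2π × 14.6 = 91.73 rad/s.
k = m·ω_n² = 143 × 91.73² = 143 × 8415 = 1203000 N/m.

1200000 N/m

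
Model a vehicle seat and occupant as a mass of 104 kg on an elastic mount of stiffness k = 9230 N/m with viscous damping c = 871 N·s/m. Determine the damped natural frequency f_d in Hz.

1.34 Hz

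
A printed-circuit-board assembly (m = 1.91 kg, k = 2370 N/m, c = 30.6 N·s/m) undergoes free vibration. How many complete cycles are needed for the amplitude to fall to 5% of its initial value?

ζ = c/(2√(km)) = 30.6/(2√(2370 × 1.91)) = 30.6/134.6 = 0.2274.
Logarithmic decrement δ = 2πζ/√(1 − ζ²) = 2π × 0.2274/√(1 − 0.0517) = 1.467.
x_n/x₀ = e^(−nδ) ≤ 0.05; take ln: n ≥ ln(1/0.05)/δ = 2.996/1.467 = 2.042.
So 3 complete cycles are required.

3 cycles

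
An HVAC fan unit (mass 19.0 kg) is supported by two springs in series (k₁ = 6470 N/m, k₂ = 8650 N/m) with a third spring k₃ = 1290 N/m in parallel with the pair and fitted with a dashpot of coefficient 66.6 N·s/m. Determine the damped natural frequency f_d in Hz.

Series pair: k_s = k₁k₂/(k₁+k₂) = (6470)(8650)/(6470 + 8650) = 3701 N/m. In parallel with k₃: k_eq = 3701 + 1290 = 4991 N/m.
ω_n = √(k_eq/m) = √(4991/19.0) = 16.21 rad/s.
Critical damping c_c = 2√(k_eq·m) = 2√(4991 × 19.0) = 615.9 N·s/m, so ζ = c/c_c = 66.6/615.9 = 0.1081.
ω_d = ω_n√(1 − ζ²) = 16.21 × √(1 − 0.0117) = 16.11 rad/s.
f_d = ω_d/(2π) = 2.564 Hz.

2.56 Hz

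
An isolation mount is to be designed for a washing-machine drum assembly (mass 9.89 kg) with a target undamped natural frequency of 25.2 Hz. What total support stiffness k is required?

ω_n = 2πf_n = 2π × 25.2 = 158.3 rad/s.
k = m·ω_n² = 9.89 × 158.3² = 9.89 × 25070 = 247900 N/m.

248000 N/m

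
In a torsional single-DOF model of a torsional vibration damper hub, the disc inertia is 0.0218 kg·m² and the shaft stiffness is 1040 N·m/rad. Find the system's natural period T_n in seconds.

ω_n = √(k_t/J) = √(1040/0.0218) = √47710 = 218.4 rad/s.
T_n = 2π/ω_n = 6.283/218.4 = 0.02877 s.

0.0288 s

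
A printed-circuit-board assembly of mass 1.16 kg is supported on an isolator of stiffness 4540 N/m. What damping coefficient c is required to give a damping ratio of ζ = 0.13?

18.9 N·s/m

c_c = 2√(k·m) = 2√(4540 × 1.16) = 145.1 N·s/m.
c = ζ·c_c = 0.13 × 145.1 = 18.87 N·s/m.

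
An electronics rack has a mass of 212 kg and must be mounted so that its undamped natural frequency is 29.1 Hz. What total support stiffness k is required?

7090000 N/m

ω_n = 2πf_n = 2π × 29.1 = 182.8 rad/s.
k = m·ω_n² = 212 × 182.8² = 212 × 33430 = 7087000 N/m.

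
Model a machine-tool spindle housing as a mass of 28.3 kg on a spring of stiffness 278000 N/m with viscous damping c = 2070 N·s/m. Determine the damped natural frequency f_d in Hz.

14.7 Hz

ω_n = √(k/m) = √(278000/28.3) = 99.11 rad/s.
Critical damping c_c = 2√(k·m) = 2√(278000 × 28.3) = 5610 N·s/m, so ζ = c/c_c = 2070/5610 = 0.3690.
ω_d = ω_n√(1 − ζ²) = 99.11 × √(1 − 0.136) = 92.12 rad/s.
f_d = ω_d/(2π) = 14.66 Hz.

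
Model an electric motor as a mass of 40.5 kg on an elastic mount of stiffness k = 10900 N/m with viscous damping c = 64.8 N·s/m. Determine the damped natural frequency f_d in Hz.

ω_n = √(k/m) = √(10900/40.5) = 16.41 rad/s.
Critical damping c_c = 2√(k·m) = 2√(10900 × 40.5) = 1329 N·s/m, so ζ = c/c_c = 64.8/1329 = 0.04876.
ω_d = ω_n√(1 − ζ²) = 16.41 × √(1 − 0.00238) = 16.39 rad/s.
f_d = ω_d/(2π) = 2.608 Hz.

2.61 Hz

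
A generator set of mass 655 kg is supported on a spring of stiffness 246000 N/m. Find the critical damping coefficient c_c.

25400 N·s/m

c_c = 2√(k·m) = 2√(246000 × 655) = 2 × 12690 = 25390 N·s/m.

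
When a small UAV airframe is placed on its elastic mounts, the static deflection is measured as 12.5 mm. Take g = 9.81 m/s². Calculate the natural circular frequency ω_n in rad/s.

28.0 rad/s

ω_n = √(g/δ_st) = √(9.81/0.0125) = √784.8 = 28.01 rad/s.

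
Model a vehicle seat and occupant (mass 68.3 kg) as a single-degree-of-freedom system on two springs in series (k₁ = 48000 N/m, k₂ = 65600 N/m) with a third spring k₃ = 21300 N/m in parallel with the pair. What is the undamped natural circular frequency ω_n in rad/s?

Series pair: k_s = k₁k₂/(k₁+k₂) = (48000)(65600)/(48000 + 65600) = 27720 N/m. In parallel with k₃: k_eq = 27720 + 21300 = 49020 N/m.
ω_n = √(k_eq/m) = √(49020/68.3) = √717.7 = 26.79 rad/s.

26.8 rad/s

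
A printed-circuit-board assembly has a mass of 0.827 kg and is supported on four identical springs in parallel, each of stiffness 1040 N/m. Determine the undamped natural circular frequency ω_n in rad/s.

Parallel springs add: k_eq = 4 × 1040 = 4160 N/m.
ω_n = √(k_eq/m) = √(4160/0.827) = √5030 = 70.92 rad/s.

70.9 rad/s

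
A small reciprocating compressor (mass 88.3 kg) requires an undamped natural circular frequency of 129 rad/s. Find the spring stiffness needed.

k = m·ω_n² = 88.3 × 129.0² = 88.3 × 16640 = 1469000 N/m.

1470000 N/m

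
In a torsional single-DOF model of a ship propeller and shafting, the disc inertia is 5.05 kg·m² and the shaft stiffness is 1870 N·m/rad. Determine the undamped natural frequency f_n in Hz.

3.06 Hz

ω_n = √(k_t/J) = √(1870/5.05) = √370.3 = 19.24 rad/s.
f_n = ω_n/(2π) = 19.24/6.283 = 3.063 Hz.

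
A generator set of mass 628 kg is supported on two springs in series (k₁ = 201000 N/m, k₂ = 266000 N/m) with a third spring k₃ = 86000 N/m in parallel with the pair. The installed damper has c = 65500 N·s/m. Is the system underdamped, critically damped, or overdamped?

overdamped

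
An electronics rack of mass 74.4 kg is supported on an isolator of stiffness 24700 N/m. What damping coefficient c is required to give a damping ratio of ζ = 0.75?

2030 N·s/m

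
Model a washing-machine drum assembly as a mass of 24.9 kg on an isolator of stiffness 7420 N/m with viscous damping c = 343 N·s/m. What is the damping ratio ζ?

0.399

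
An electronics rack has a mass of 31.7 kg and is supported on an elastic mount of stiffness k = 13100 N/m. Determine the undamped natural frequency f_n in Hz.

3.24 Hz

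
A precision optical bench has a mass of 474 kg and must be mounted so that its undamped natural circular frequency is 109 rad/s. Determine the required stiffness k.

5630000 N/m

k = m·ω_n² = 474 × 109.0² = 474 × 11880 = 5632000 N/m.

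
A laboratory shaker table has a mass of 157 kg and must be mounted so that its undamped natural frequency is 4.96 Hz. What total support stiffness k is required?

152000 N/m

ω_n = 2πf_n = 2π × 4.96 = 31.16 rad/s.
k = m·ω_n² = 157 × 31.16² = 157 × 971.2 = 152500 N/m.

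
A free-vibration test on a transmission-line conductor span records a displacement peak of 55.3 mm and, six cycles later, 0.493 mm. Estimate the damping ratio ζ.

0.124

Logarithmic decrement δ = (1/n)·ln(x₀/x_n) = (1/6)·ln(55.3/0.493) = (1/6)·ln(112.2) = 0.7867.
ζ = δ/√(4π² + δ²) = 0.7867/√(39.48 + 0.619) = 0.7867/6.332 = 0.1242.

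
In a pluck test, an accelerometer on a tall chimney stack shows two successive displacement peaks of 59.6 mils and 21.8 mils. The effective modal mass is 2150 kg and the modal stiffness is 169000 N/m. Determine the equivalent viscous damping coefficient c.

Logarithmic decrement δ = (1/n)·ln(x₀/x_n) = (1/1)·ln(59.6/21.8) = (1/1)·ln(2.734) = 1.006.
ζ = δ/√(4π² + δ²) = 1.006/√(39.48 + 1.01) = 1.006/6.363 = 0.1581.
c = ζ · 2√(km) = 0.1581 × 2√(169000 × 2150) = 0.1581 × 38120 = 6026 N·s/m.

6030 N·s/m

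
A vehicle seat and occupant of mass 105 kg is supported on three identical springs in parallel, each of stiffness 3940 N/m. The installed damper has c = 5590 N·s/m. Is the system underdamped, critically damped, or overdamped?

overdamped

Parallel springs add: k_eq = 3 × 3940 = 11820 N/m.
c_c = 2√(k_eq·m) = 2228 N·s/m; ζ = c/c_c = 5590/2228 = 2.51.
Since ζ > 1 the system is overdamped.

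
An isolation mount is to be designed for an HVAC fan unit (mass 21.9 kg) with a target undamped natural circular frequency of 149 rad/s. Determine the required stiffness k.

486000 N/m

k = m·ω_n² = 21.9 × 149.0² = 21.9 × 22200 = 486200 N/m.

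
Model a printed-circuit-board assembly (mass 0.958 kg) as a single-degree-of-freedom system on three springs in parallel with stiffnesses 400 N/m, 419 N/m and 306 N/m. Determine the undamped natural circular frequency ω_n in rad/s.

Parallel springs add: k_eq = 400 + 419 + 306 = 1125 N/m.
ω_n = √(k_eq/m) = √(1125/0.958) = √1174 = 34.27 rad/s.

34.3 rad/s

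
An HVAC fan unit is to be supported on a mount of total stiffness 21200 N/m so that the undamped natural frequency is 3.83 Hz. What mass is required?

ω_n = 2πf_n = 2π × 3.83 = 24.06 rad/s.
m = k/ω_n² = 21200/24.06² = 21200/579.1 = 36.61 kg.

36.6 kg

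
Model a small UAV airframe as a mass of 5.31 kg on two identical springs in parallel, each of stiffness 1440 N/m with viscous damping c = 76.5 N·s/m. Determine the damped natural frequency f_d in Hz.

3.52 Hz

Parallel springs add: k_eq = 2 × 1440 = 2880 N/m.
ω_n = √(k_eq/m) = √(2880/5.31) = 23.29 rad/s.
Critical damping c_c = 2√(k_eq·m) = 2√(2880 × 5.31) = 247.3 N·s/m, so ζ = c/c_c = 76.5/247.3 = 0.3093.
ω_d = ω_n√(1 − ζ²) = 23.29 × √(1 − 0.0957) = 22.15 rad/s.
f_d = ω_d/(2π) = 3.525 Hz.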